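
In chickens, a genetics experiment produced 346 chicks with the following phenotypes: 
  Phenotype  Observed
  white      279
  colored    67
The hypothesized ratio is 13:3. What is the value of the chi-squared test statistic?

Under the 13:3 hypothesis (Σ ratio = 16, N = 346):
  white: 346 × 13/16 = 281.125
  colored: 346 × 3/16 = 64.875
χ² = Σ (O − E)² / E
  white: (279 − 281.125)² / 281.125 = 0.0161
  colored: (67 − 64.875)² / 64.875 = 0.0696
χ² = 0.0161 + 0.0696 = 0.0857 ≈ 0.086

0.086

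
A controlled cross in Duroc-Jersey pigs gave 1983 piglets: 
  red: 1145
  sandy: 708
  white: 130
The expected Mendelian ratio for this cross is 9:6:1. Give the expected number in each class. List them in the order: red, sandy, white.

The 9:6:1 ratio has 16 parts, so with N = 1983 the expected counts are:
  red: 1983 × 9/16 = 1115.4375
  sandy: 1983 × 6/16 = 743.625
  white: 1983 × 1/16 = 123.9375

1115.4375, 743.625, 123.9375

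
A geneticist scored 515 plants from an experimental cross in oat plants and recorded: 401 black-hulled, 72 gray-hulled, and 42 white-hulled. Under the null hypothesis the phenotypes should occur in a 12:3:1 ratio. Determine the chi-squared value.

Expected counts for N = 515 under a 12:3:1 ratio (total parts = 16):
  black-hulled: 515 × 12/16 = 386.25
  gray-hulled: 515 × 3/16 = 96.5625
  white-hulled: 515 × 1/16 = 32.1875
χ² = Σ (O − E)² / E
  black-hulled: (401 − 386.25)² / 386.25 = 0.5633
  gray-hulled: (72 − 96.5625)² / 96.5625 = 6.2479
  white-hulled: (42 − 32.1875)² / 32.1875 = 2.9914
χ² = 0.5633 + 6.2479 + 2.9914 = 9.8026 ≈ 9.803

9.803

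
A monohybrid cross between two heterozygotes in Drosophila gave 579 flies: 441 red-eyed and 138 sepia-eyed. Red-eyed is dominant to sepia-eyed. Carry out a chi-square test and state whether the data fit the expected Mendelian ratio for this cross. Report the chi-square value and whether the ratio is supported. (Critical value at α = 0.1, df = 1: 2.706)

0.420; consistent

For a monohybrid cross between heterozygotes with complete dominance, the expected phenotypic ratio is 3:1.
Total ratio parts = 4. Expected numbers out of 579:
  red-eyed: 579 × 3/4 = 434.25
  sepia-eyed: 579 × 1/4 = 144.75
χ² = Σ (O − E)² / E
  red-eyed: (441 − 434.25)² / 434.25 = 0.1049
  sepia-eyed: (138 − 144.75)² / 144.75 = 0.3148
χ² = 0.1049 + 0.3148 = 0.4197 ≈ 0.420
Degrees of freedom = 2 − 1 = 1; critical value at α = 0.1 is 2.706.
Since 0.420 < 2.706, we fail to reject the null hypothesis — the data are consistent with the 3:1 ratio.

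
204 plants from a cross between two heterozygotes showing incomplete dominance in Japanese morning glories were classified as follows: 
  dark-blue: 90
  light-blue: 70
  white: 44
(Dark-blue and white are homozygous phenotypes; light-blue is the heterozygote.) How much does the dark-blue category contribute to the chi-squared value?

29.824

With incomplete dominance, a heterozygote × heterozygote cross gives a 1:2:1 phenotypic ratio.
Expected counts for N = 204 under a 1:2:1 ratio (total parts = 4):
  dark-blue: 204 × 1/4 = 51
  light-blue: 204 × 2/4 = 102
  white: 204 × 1/4 = 51
Contribution of dark-blue: (90 − 51)² / 51 = 29.8235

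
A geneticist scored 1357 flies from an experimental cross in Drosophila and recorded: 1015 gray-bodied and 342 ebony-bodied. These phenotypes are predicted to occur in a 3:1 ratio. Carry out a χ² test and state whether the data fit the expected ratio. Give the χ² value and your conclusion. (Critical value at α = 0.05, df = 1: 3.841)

Expected counts for N = 1357 under a 3:1 ratio (total parts = 4):
  gray-bodied: 1357 × 3/4 = 1017.75
  ebony-bodied: 1357 × 1/4 = 339.25
χ² = Σ (O − E)² / E
  gray-bodied: (1015 − 1017.75)² / 1017.75 = 0.0074
  ebony-bodied: (342 − 339.25)² / 339.25 = 0.0223
χ² = 0.0074 + 0.0223 = 0.0297 ≈ 0.030
Degrees of freedom = 2 − 1 = 1; critical value at α = 0.05 is 3.841.
Since 0.030 < 3.841, we fail to reject the null hypothesis — the data are consistent with the 3:1 ratio.

0.030; consistent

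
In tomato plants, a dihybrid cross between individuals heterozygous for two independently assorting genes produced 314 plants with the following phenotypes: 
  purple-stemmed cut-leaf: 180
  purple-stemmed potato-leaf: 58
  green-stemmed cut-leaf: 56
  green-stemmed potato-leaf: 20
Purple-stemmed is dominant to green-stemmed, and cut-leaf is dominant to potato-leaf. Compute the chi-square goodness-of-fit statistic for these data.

0.225

A dihybrid F₂ with independent assortment and complete dominance at both loci gives a 9:3:3:1 phenotypic ratio.
Total ratio parts = 16. Expected numbers out of 314:
  purple-stemmed cut-leaf: 314 × 9/16 = 176.625
  purple-stemmed potato-leaf: 314 × 3/16 = 58.875
  green-stemmed cut-leaf: 314 × 3/16 = 58.875
  green-stemmed potato-leaf: 314 × 1/16 = 19.625
χ² = Σ (O − E)² / E
  purple-stemmed cut-leaf: (180 − 176.625)² / 176.625 = 0.0645
  purple-stemmed potato-leaf: (58 − 58.875)² / 58.875 = 0.0130
  green-stemmed cut-leaf: (56 − 58.875)² / 58.875 = 0.1404
  green-stemmed potato-leaf: (20 − 19.625)² / 19.625 = 0.0072
χ² = 0.0645 + 0.0130 + 0.1404 + 0.0072 = 0.2251 ≈ 0.225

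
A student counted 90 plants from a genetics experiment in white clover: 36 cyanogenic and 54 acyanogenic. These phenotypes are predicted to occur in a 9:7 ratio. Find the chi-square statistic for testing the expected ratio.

Expected counts for N = 90 under a 9:7 ratio (total parts = 16):
  cyanogenic: 90 × 9/16 = 50.625
  acyanogenic: 90 × 7/16 = 39.375
χ² = Σ (O − E)² / E
  cyanogenic: (36 − 50.625)² / 50.625 = 4.2250
  acyanogenic: (54 − 39.375)² / 39.375 = 5.4321
χ² = 4.2250 + 5.4321 = 9.6571 ≈ 9.657

9.657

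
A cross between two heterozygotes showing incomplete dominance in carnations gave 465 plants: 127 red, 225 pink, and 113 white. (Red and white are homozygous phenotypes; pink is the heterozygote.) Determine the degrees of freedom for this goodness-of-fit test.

With incomplete dominance, a heterozygote × heterozygote cross gives a 1:2:1 phenotypic ratio.
A goodness-of-fit test with 3 phenotype classes has df = 3 − 1 = 2.

2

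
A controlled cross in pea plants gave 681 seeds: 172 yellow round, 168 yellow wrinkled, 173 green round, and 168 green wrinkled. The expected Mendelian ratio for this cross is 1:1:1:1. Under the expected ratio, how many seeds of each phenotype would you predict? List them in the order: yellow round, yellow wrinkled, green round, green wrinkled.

Expected counts for N = 681 under a 1:1:1:1 ratio (total parts = 4):
  yellow round: 681 × 1/4 = 170.25
  yellow wrinkled: 681 × 1/4 = 170.25
  green round: 681 × 1/4 = 170.25
  green wrinkled: 681 × 1/4 = 170.25

170.25, 170.25, 170.25, 170.25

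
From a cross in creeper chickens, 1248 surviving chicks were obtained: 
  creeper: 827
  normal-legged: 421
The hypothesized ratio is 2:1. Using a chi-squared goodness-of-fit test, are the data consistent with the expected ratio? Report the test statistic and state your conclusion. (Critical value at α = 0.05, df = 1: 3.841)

Expected counts for N = 1248 under a 2:1 ratio (total parts = 3):
  creeper: 1248 × 2/3 = 832
  normal-legged: 1248 × 1/3 = 416
χ² = Σ (O − E)² / E
  creeper: (827 − 832)² / 832 = 0.0300
  normal-legged: (421 − 416)² / 416 = 0.0601
χ² = 0.0300 + 0.0601 = 0.0901 ≈ 0.090
Degrees of freedom = 2 − 1 = 1; critical value at α = 0.05 is 3.841.
Since 0.090 < 3.841, we fail to reject the null hypothesis — the data are consistent with the 2:1 ratio.

0.090; consistent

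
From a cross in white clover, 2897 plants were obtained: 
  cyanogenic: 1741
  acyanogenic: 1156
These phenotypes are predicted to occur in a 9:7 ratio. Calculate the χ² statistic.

17.419

Under the 9:7 hypothesis (Σ ratio = 16, N = 2897):
  cyanogenic: 2897 × 9/16 = 1629.5625
  acyanogenic: 2897 × 7/16 = 1267.4375
χ² = Σ (O − E)² / E
  cyanogenic: (1741 − 1629.5625)² / 1629.5625 = 7.6206
  acyanogenic: (1156 − 1267.4375)² / 1267.4375 = 9.7980
χ² = 7.6206 + 9.7980 = 17.4186 ≈ 17.419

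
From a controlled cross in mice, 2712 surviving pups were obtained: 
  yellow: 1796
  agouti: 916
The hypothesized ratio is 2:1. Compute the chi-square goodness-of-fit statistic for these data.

0.239

Under the 2:1 hypothesis (Σ ratio = 3, N = 2712):
  yellow: 2712 × 2/3 = 1808
  agouti: 2712 × 1/3 = 904
χ² = Σ (O − E)² / E
  yellow: (1796 − 1808)² / 1808 = 0.0796
  agouti: (916 − 904)² / 904 = 0.1593
χ² = 0.0796 + 0.1593 = 0.2389 ≈ 0.239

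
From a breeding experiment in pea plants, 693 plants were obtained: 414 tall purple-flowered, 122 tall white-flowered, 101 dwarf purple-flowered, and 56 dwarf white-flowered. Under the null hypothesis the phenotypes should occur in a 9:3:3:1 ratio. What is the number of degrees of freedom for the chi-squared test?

A goodness-of-fit test with 4 phenotype classes has df = 4 − 1 = 3.

3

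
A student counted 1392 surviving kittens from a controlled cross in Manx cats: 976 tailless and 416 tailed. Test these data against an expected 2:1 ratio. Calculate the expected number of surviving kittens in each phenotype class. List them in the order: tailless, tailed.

928, 464

The 2:1 ratio has 3 parts, so with N = 1392 the expected counts are:
  tailless: 1392 × 2/3 = 928
  tailed: 1392 × 1/3 = 464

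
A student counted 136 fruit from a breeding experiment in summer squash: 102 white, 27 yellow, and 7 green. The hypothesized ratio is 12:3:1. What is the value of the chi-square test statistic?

Expected counts for N = 136 under a 12:3:1 ratio (total parts = 16):
  white: 136 × 12/16 = 102
  yellow: 136 × 3/16 = 25.5
  green: 136 × 1/16 = 8.5
χ² = Σ (O − E)² / E
  white: (102 − 102)² / 102 = 0.0000
  yellow: (27 − 25.5)² / 25.5 = 0.0882
  green: (7 − 8.5)² / 8.5 = 0.2647
χ² = 0.0000 + 0.0882 + 0.2647 = 0.3529 ≈ 0.353

0.353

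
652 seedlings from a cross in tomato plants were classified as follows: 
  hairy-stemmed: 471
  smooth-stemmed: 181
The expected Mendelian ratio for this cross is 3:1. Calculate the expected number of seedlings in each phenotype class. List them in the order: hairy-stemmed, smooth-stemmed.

489, 163

Total ratio parts = 4. Expected numbers out of 652:
  hairy-stemmed: 652 × 3/4 = 489
  smooth-stemmed: 652 × 1/4 = 163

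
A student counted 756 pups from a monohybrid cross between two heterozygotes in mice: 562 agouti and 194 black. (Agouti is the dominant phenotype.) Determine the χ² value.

For a monohybrid cross between heterozygotes with complete dominance, the expected phenotypic ratio is 3:1.
The 3:1 ratio has 4 parts, so with N = 756 the expected counts are:
  agouti: 756 × 3/4 = 567
  black: 756 × 1/4 = 189
χ² = Σ (O − E)² / E
  agouti: (562 − 567)² / 567 = 0.0441
  black: (194 − 189)² / 189 = 0.1323
χ² = 0.0441 + 0.1323 = 0.1764 ≈ 0.176

0.176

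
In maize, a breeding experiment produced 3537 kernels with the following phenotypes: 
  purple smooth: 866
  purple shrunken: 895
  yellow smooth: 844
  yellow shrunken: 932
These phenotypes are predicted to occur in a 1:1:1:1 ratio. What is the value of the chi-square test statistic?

The 1:1:1:1 ratio has 4 parts, so with N = 3537 the expected counts are:
  purple smooth: 3537 × 1/4 = 884.25
  purple shrunken: 3537 × 1/4 = 884.25
  yellow smooth: 3537 × 1/4 = 884.25
  yellow shrunken: 3537 × 1/4 = 884.25
χ² = Σ (O − E)² / E
  purple smooth: (866 − 884.25)² / 884.25 = 0.3767
  purple shrunken: (895 − 884.25)² / 884.25 = 0.1307
  yellow smooth: (844 − 884.25)² / 884.25 = 1.8321
  yellow shrunken: (932 − 884.25)² / 884.25 = 2.5785
χ² = 0.3767 + 0.1307 + 1.8321 + 2.5785 = 4.918

4.918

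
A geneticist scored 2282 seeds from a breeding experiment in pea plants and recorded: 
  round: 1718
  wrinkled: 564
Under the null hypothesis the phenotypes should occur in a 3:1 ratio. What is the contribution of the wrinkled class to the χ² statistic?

0.074

The 3:1 ratio has 4 parts, so with N = 2282 the expected counts are:
  round: 2282 × 3/4 = 1711.5
  wrinkled: 2282 × 1/4 = 570.5
Contribution of wrinkled: (564 − 570.5)² / 570.5 = 0.0741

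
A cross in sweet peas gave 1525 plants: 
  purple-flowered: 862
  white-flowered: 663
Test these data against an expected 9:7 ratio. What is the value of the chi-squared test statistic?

The 9:7 ratio has 16 parts, so with N = 1525 the expected counts are:
  purple-flowered: 1525 × 9/16 = 857.8125
  white-flowered: 1525 × 7/16 = 667.1875
χ² = Σ (O − E)² / E
  purple-flowered: (862 − 857.8125)² / 857.8125 = 0.0204
  white-flowered: (663 − 667.1875)² / 667.1875 = 0.0263
χ² = 0.0204 + 0.0263 = 0.0467 ≈ 0.047

0.047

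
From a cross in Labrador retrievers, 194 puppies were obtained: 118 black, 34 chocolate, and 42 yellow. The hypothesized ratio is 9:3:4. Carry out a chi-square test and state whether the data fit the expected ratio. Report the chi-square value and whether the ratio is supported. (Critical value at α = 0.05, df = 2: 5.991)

Under the 9:3:4 hypothesis (Σ ratio = 16, N = 194):
  black: 194 × 9/16 = 109.125
  chocolate: 194 × 3/16 = 36.375
  yellow: 194 × 4/16 = 48.5
χ² = Σ (O − E)² / E
  black: (118 − 109.125)² / 109.125 = 0.7218
  chocolate: (34 − 36.375)² / 36.375 = 0.1551
  yellow: (42 − 48.5)² / 48.5 = 0.8711
χ² = 0.7218 + 0.1551 + 0.8711 = 1.748
Degrees of freedom = 3 − 1 = 2; critical value at α = 0.05 is 5.991.
Since 1.748 < 5.991, we fail to reject the null hypothesis — the data are consistent with the 9:3:4 ratio.

1.748; consistent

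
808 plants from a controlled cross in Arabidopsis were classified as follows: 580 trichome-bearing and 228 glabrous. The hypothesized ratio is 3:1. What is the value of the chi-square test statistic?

4.462

The 3:1 ratio has 4 parts, so with N = 808 the expected counts are:
  trichome-bearing: 808 × 3/4 = 606
  glabrous: 808 × 1/4 = 202
χ² = Σ (O − E)² / E
  trichome-bearing: (580 − 606)² / 606 = 1.1155
  glabrous: (228 − 202)² / 202 = 3.3465
χ² = 1.1155 + 3.3465 = 4.462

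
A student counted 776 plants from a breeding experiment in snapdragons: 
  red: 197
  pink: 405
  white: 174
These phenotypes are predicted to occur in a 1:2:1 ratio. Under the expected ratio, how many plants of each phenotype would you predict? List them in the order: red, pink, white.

The 1:2:1 ratio has 4 parts, so with N = 776 the expected counts are:
  red: 776 × 1/4 = 194
  pink: 776 × 2/4 = 388
  white: 776 × 1/4 = 194

194, 388, 194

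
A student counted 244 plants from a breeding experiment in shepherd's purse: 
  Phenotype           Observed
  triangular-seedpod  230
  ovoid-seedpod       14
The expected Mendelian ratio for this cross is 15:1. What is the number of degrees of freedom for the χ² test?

1

A goodness-of-fit test with 2 phenotype classes has df = 2 − 1 = 1.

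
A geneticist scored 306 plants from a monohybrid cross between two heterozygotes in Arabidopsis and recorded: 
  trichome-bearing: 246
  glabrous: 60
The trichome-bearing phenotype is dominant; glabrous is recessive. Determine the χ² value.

4.745

For a monohybrid cross between heterozygotes with complete dominance, the expected phenotypic ratio is 3:1.
Under the 3:1 hypothesis (Σ ratio = 4, N = 306):
  trichome-bearing: 306 × 3/4 = 229.5
  glabrous: 306 × 1/4 = 76.5
χ² = Σ (O − E)² / E
  trichome-bearing: (246 − 229.5)² / 229.5 = 1.1863
  glabrous: (60 − 76.5)² / 76.5 = 3.5588
χ² = 1.1863 + 3.5588 = 4.7451 ≈ 4.745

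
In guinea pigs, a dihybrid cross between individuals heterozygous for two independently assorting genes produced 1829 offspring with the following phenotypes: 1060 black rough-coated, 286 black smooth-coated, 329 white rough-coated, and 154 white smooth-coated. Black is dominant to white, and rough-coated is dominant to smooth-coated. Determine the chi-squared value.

A dihybrid F₂ with independent assortment and complete dominance at both loci gives a 9:3:3:1 phenotypic ratio.
Total ratio parts = 16. Expected numbers out of 1829:
  black rough-coated: 1829 × 9/16 = 1028.8125
  black smooth-coated: 1829 × 3/16 = 342.9375
  white rough-coated: 1829 × 3/16 = 342.9375
  white smooth-coated: 1829 × 1/16 = 114.3125
χ² = Σ (O − E)² / E
  black rough-coated: (1060 − 1028.8125)² / 1028.8125 = 0.9454
  black smooth-coated: (286 − 342.9375)² / 342.9375 = 9.4533
  white rough-coated: (329 − 342.9375)² / 342.9375 = 0.5664
  white smooth-coated: (154 − 114.3125)² / 114.3125 = 13.7789
χ² = 0.9454 + 9.4533 + 0.5664 + 13.7789 = 24.744

24.744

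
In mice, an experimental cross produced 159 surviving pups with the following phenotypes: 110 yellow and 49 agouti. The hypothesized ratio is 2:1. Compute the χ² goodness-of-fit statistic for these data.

Expected counts for N = 159 under a 2:1 ratio (total parts = 3):
  yellow: 159 × 2/3 = 106
  agouti: 159 × 1/3 = 53
χ² = Σ (O − E)² / E
  yellow: (110 − 106)² / 106 = 0.1509
  agouti: (49 − 53)² / 53 = 0.3019
χ² = 0.1509 + 0.3019 = 0.4528 ≈ 0.453

0.453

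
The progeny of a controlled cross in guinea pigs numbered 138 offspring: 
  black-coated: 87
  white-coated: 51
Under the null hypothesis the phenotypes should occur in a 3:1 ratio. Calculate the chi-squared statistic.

10.522

Total ratio parts = 4. Expected numbers out of 138:
  black-coated: 138 × 3/4 = 103.5
  white-coated: 138 × 1/4 = 34.5
χ² = Σ (O − E)² / E
  black-coated: (87 − 103.5)² / 103.5 = 2.6304
  white-coated: (51 − 34.5)² / 34.5 = 7.8913
χ² = 2.6304 + 7.8913 = 10.5217 ≈ 10.522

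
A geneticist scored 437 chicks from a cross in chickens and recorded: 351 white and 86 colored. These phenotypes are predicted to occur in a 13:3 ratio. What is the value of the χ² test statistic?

0.248

Expected counts for N = 437 under a 13:3 ratio (total parts = 16):
  white: 437 × 13/16 = 355.0625
  colored: 437 × 3/16 = 81.9375
χ² = Σ (O − E)² / E
  white: (351 − 355.0625)² / 355.0625 = 0.0465
  colored: (86 − 81.9375)² / 81.9375 = 0.2014
χ² = 0.0465 + 0.2014 = 0.2479 ≈ 0.248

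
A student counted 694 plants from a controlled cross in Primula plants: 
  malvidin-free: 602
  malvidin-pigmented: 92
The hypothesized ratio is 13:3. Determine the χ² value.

13.748

The 13:3 ratio has 16 parts, so with N = 694 the expected counts are:
  malvidin-free: 694 × 13/16 = 563.875
  malvidin-pigmented: 694 × 3/16 = 130.125
χ² = Σ (O − E)² / E
  malvidin-free: (602 − 563.875)² / 563.875 = 2.5777
  malvidin-pigmented: (92 − 130.125)² / 130.125 = 11.1701
χ² = 2.5777 + 11.1701 = 13.7478 ≈ 13.748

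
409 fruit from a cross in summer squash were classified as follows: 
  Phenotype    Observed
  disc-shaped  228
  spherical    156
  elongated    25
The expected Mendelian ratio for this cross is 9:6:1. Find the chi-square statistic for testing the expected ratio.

0.076

Expected counts for N = 409 under a 9:6:1 ratio (total parts = 16):
  disc-shaped: 409 × 9/16 = 230.0625
  spherical: 409 × 6/16 = 153.375
  elongated: 409 × 1/16 = 25.5625
χ² = Σ (O − E)² / E
  disc-shaped: (228 − 230.0625)² / 230.0625 = 0.0185
  spherical: (156 − 153.375)² / 153.375 = 0.0449
  elongated: (25 − 25.5625)² / 25.5625 = 0.0124
χ² = 0.0185 + 0.0449 + 0.0124 = 0.0758 ≈ 0.076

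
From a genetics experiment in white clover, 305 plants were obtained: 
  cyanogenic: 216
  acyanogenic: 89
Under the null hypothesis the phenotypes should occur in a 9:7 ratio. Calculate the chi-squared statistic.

Under the 9:7 hypothesis (Σ ratio = 16, N = 305):
  cyanogenic: 305 × 9/16 = 171.5625
  acyanogenic: 305 × 7/16 = 133.4375
χ² = Σ (O − E)² / E
  cyanogenic: (216 − 171.5625)² / 171.5625 = 11.5100
  acyanogenic: (89 − 133.4375)² / 133.4375 = 14.7986
χ² = 11.5100 + 14.7986 = 26.3086 ≈ 26.309

26.309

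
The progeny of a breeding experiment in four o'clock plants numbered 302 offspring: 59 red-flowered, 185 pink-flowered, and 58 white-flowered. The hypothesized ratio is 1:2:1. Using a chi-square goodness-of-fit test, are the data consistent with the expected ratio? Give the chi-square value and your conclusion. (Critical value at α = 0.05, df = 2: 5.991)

Under the 1:2:1 hypothesis (Σ ratio = 4, N = 302):
  red-flowered: 302 × 1/4 = 75.5
  pink-flowered: 302 × 2/4 = 151
  white-flowered: 302 × 1/4 = 75.5
χ² = Σ (O − E)² / E
  red-flowered: (59 − 75.5)² / 75.5 = 3.6060
  pink-flowered: (185 − 151)² / 151 = 7.6556
  white-flowered: (58 − 75.5)² / 75.5 = 4.0563
χ² = 3.6060 + 7.6556 + 4.0563 = 15.3179 ≈ 15.318
Degrees of freedom = 3 − 1 = 2; critical value at α = 0.05 is 5.991.
Since 15.318 > 5.991, we reject the null hypothesis — the data do not fit the 1:2:1 ratio.

15.318; not consistent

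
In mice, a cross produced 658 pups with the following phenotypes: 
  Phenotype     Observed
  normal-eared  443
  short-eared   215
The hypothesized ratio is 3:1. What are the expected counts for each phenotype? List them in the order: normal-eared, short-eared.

493.5, 164.5

Under the 3:1 hypothesis (Σ ratio = 4, N = 658):
  normal-eared: 658 × 3/4 = 493.5
  short-eared: 658 × 1/4 = 164.5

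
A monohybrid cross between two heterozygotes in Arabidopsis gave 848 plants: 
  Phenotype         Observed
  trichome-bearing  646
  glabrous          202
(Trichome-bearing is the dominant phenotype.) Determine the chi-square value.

0.629

For a monohybrid cross between heterozygotes with complete dominance, the expected phenotypic ratio is 3:1.
The 3:1 ratio has 4 parts, so with N = 848 the expected counts are:
  trichome-bearing: 848 × 3/4 = 636
  glabrous: 848 × 1/4 = 212
χ² = Σ (O − E)² / E
  trichome-bearing: (646 − 636)² / 636 = 0.1572
  glabrous: (202 − 212)² / 212 = 0.4717
χ² = 0.1572 + 0.4717 = 0.6289 ≈ 0.629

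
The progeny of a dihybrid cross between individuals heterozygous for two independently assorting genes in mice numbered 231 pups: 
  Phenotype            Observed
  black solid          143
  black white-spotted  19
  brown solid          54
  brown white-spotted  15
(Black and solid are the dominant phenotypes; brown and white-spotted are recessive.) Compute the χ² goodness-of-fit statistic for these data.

A dihybrid F₂ with independent assortment and complete dominance at both loci gives a 9:3:3:1 phenotypic ratio.
Expected counts for N = 231 under a 9:3:3:1 ratio (total parts = 16):
  black solid: 231 × 9/16 = 129.9375
  black white-spotted: 231 × 3/16 = 43.3125
  brown solid: 231 × 3/16 = 43.3125
  brown white-spotted: 231 × 1/16 = 14.4375
χ² = Σ (O − E)² / E
  black solid: (143 − 129.9375)² / 129.9375 = 1.3132
  black white-spotted: (19 − 43.3125)² / 43.3125 = 13.6473
  brown solid: (54 − 43.3125)² / 43.3125 = 2.6372
  brown white-spotted: (15 − 14.4375)² / 14.4375 = 0.0219
χ² = 1.3132 + 13.6473 + 2.6372 + 0.0219 = 17.6196 ≈ 17.620

17.620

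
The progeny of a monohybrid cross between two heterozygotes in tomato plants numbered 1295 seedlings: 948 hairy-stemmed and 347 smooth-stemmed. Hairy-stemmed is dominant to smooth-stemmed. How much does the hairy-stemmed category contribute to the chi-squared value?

0.557

For a monohybrid cross between heterozygotes with complete dominance, the expected phenotypic ratio is 3:1.
Expected counts for N = 1295 under a 3:1 ratio (total parts = 4):
  hairy-stemmed: 1295 × 3/4 = 971.25
  smooth-stemmed: 1295 × 1/4 = 323.75
Contribution of hairy-stemmed: (948 − 971.25)² / 971.25 = 0.5566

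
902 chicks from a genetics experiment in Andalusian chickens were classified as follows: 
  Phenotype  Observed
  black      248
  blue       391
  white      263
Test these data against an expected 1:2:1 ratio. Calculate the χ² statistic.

16.463

The 1:2:1 ratio has 4 parts, so with N = 902 the expected counts are:
  black: 902 × 1/4 = 225.5
  blue: 902 × 2/4 = 451
  white: 902 × 1/4 = 225.5
χ² = Σ (O − E)² / E
  black: (248 − 225.5)² / 225.5 = 2.2450
  blue: (391 − 451)² / 451 = 7.9823
  white: (263 − 225.5)² / 225.5 = 6.2361
χ² = 2.2450 + 7.9823 + 6.2361 = 16.4634 ≈ 16.463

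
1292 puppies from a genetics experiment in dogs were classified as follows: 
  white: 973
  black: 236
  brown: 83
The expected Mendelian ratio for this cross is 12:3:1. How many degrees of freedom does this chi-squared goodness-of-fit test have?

2

A goodness-of-fit test with 3 phenotype classes has df = 3 − 1 = 2.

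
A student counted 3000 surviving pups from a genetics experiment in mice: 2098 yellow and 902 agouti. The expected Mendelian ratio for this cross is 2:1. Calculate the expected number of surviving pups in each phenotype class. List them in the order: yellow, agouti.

Total ratio parts = 3. Expected numbers out of 3000:
  yellow: 3000 × 2/3 = 2000
  agouti: 3000 × 1/3 = 1000

2000, 1000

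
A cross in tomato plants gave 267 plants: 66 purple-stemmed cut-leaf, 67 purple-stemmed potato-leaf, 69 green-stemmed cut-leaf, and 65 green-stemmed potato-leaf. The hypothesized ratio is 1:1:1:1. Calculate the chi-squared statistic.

0.131

Expected counts for N = 267 under a 1:1:1:1 ratio (total parts = 4):
  purple-stemmed cut-leaf: 267 × 1/4 = 66.75
  purple-stemmed potato-leaf: 267 × 1/4 = 66.75
  green-stemmed cut-leaf: 267 × 1/4 = 66.75
  green-stemmed potato-leaf: 267 × 1/4 = 66.75
χ² = Σ (O − E)² / E
  purple-stemmed cut-leaf: (66 − 66.75)² / 66.75 = 0.0084
  purple-stemmed potato-leaf: (67 − 66.75)² / 66.75 = 0.0009
  green-stemmed cut-leaf: (69 − 66.75)² / 66.75 = 0.0758
  green-stemmed potato-leaf: (65 − 66.75)² / 66.75 = 0.0459
χ² = 0.0084 + 0.0009 + 0.0758 + 0.0459 = 0.131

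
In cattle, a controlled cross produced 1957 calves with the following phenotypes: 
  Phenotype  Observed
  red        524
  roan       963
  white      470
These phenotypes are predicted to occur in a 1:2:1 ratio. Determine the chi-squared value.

3.471

Under the 1:2:1 hypothesis (Σ ratio = 4, N = 1957):
  red: 1957 × 1/4 = 489.25
  roan: 1957 × 2/4 = 978.5
  white: 1957 × 1/4 = 489.25
χ² = Σ (O − E)² / E
  red: (524 − 489.25)² / 489.25 = 2.4682
  roan: (963 − 978.5)² / 978.5 = 0.2455
  white: (470 − 489.25)² / 489.25 = 0.7574
χ² = 2.4682 + 0.2455 + 0.7574 = 3.4711 ≈ 3.471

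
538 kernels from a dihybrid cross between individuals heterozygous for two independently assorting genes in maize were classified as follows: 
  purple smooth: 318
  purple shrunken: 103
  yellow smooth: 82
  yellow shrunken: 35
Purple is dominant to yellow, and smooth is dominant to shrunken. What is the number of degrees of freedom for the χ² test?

3

A dihybrid F₂ with independent assortment and complete dominance at both loci gives a 9:3:3:1 phenotypic ratio.
A goodness-of-fit test with 4 phenotype classes has df = 4 − 1 = 3.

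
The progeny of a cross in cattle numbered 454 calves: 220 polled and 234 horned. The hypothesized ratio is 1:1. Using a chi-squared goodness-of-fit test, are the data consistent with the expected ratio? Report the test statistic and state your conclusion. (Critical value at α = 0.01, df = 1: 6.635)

0.432; consistent

Expected counts for N = 454 under a 1:1 ratio (total parts = 2):
  polled: 454 × 1/2 = 227
  horned: 454 × 1/2 = 227
χ² = Σ (O − E)² / E
  polled: (220 − 227)² / 227 = 0.2159
  horned: (234 − 227)² / 227 = 0.2159
χ² = 0.2159 + 0.2159 = 0.4318 ≈ 0.432
Degrees of freedom = 2 − 1 = 1; critical value at α = 0.01 is 6.635.
Since 0.432 < 6.635, we fail to reject the null hypothesis — the data are consistent with the 1:1 ratio.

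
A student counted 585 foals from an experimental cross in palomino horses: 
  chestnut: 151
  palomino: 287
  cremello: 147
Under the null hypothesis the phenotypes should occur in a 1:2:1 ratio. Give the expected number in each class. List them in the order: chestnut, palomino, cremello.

146.25, 292.5, 146.25

Under the 1:2:1 hypothesis (Σ ratio = 4, N = 585):
  chestnut: 585 × 1/4 = 146.25
  palomino: 585 × 2/4 = 292.5
  cremello: 585 × 1/4 = 146.25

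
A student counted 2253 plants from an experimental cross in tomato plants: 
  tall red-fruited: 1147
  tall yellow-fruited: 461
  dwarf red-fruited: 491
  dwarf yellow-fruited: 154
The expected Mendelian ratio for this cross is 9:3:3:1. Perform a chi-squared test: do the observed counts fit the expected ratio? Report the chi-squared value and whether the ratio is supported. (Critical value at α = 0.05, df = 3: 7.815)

Total ratio parts = 16. Expected numbers out of 2253:
  tall red-fruited: 2253 × 9/16 = 1267.3125
  tall yellow-fruited: 2253 × 3/16 = 422.4375
  dwarf red-fruited: 2253 × 3/16 = 422.4375
  dwarf yellow-fruited: 2253 × 1/16 = 140.8125
χ² = Σ (O − E)² / E
  tall red-fruited: (1147 − 1267.3125)² / 1267.3125 = 11.4219
  tall yellow-fruited: (461 − 422.4375)² / 422.4375 = 3.5202
  dwarf red-fruited: (491 − 422.4375)² / 422.4375 = 11.1278
  dwarf yellow-fruited: (154 − 140.8125)² / 140.8125 = 1.2350
χ² = 11.4219 + 3.5202 + 11.1278 + 1.2350 = 27.3049 ≈ 27.305
Degrees of freedom = 4 − 1 = 3; critical value at α = 0.05 is 7.815.
Since 27.305 > 7.815, we reject the null hypothesis — the data do not fit the 9:3:3:1 ratio.

27.305; not consistent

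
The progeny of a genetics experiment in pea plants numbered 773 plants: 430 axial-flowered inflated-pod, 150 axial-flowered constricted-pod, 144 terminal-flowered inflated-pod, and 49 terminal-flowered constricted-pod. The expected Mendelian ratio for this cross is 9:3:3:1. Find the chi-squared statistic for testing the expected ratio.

Under the 9:3:3:1 hypothesis (Σ ratio = 16, N = 773):
  axial-flowered inflated-pod: 773 × 9/16 = 434.8125
  axial-flowered constricted-pod: 773 × 3/16 = 144.9375
  terminal-flowered inflated-pod: 773 × 3/16 = 144.9375
  terminal-flowered constricted-pod: 773 × 1/16 = 48.3125
χ² = Σ (O − E)² / E
  axial-flowered inflated-pod: (430 − 434.8125)² / 434.8125 = 0.0533
  axial-flowered constricted-pod: (150 − 144.9375)² / 144.9375 = 0.1768
  terminal-flowered inflated-pod: (144 − 144.9375)² / 144.9375 = 0.0061
  terminal-flowered constricted-pod: (49 − 48.3125)² / 48.3125 = 0.0098
χ² = 0.0533 + 0.1768 + 0.0061 + 0.0098 = 0.246

0.246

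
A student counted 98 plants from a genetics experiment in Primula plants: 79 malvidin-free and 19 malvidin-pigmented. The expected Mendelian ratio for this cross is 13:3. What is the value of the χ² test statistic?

0.026

Expected counts for N = 98 under a 13:3 ratio (total parts = 16):
  malvidin-free: 98 × 13/16 = 79.625
  malvidin-pigmented: 98 × 3/16 = 18.375
χ² = Σ (O − E)² / E
  malvidin-free: (79 − 79.625)² / 79.625 = 0.0049
  malvidin-pigmented: (19 − 18.375)² / 18.375 = 0.0213
χ² = 0.0049 + 0.0213 = 0.0262 ≈ 0.026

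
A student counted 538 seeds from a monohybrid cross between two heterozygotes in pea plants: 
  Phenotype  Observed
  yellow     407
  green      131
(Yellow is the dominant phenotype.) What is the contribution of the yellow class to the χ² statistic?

0.030

For a monohybrid cross between heterozygotes with complete dominance, the expected phenotypic ratio is 3:1.
Expected counts for N = 538 under a 3:1 ratio (total parts = 4):
  yellow: 538 × 3/4 = 403.5
  green: 538 × 1/4 = 134.5
Contribution of yellow: (407 − 403.5)² / 403.5 = 0.0304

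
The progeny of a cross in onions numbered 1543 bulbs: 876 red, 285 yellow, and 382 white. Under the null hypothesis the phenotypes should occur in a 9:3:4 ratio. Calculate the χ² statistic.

0.176

Under the 9:3:4 hypothesis (Σ ratio = 16, N = 1543):
  red: 1543 × 9/16 = 867.9375
  yellow: 1543 × 3/16 = 289.3125
  white: 1543 × 4/16 = 385.75
χ² = Σ (O − E)² / E
  red: (876 − 867.9375)² / 867.9375 = 0.0749
  yellow: (285 − 289.3125)² / 289.3125 = 0.0643
  white: (382 − 385.75)² / 385.75 = 0.0365
χ² = 0.0749 + 0.0643 + 0.0365 = 0.1757 ≈ 0.176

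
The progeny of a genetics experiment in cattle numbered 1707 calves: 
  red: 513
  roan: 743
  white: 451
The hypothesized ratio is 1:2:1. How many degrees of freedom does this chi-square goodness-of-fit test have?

2

A goodness-of-fit test with 3 phenotype classes has df = 3 − 1 = 2.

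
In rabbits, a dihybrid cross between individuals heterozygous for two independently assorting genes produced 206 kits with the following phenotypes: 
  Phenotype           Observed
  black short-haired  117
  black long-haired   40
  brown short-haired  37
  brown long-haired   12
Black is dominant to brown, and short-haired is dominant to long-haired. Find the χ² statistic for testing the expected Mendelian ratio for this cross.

A dihybrid F₂ with independent assortment and complete dominance at both loci gives a 9:3:3:1 phenotypic ratio.
The 9:3:3:1 ratio has 16 parts, so with N = 206 the expected counts are:
  black short-haired: 206 × 9/16 = 115.875
  black long-haired: 206 × 3/16 = 38.625
  brown short-haired: 206 × 3/16 = 38.625
  brown long-haired: 206 × 1/16 = 12.875
χ² = Σ (O − E)² / E
  black short-haired: (117 − 115.875)² / 115.875 = 0.0109
  black long-haired: (40 − 38.625)² / 38.625 = 0.0489
  brown short-haired: (37 − 38.625)² / 38.625 = 0.0684
  brown long-haired: (12 − 12.875)² / 12.875 = 0.0595
χ² = 0.0109 + 0.0489 + 0.0684 + 0.0595 = 0.1877 ≈ 0.188

0.188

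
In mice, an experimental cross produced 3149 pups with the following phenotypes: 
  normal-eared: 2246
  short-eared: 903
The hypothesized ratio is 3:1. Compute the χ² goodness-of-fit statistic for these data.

22.692

The 3:1 ratio has 4 parts, so with N = 3149 the expected counts are:
  normal-eared: 3149 × 3/4 = 2361.75
  short-eared: 3149 × 1/4 = 787.25
χ² = Σ (O − E)² / E
  normal-eared: (2246 − 2361.75)² / 2361.75 = 5.6729
  short-eared: (903 − 787.25)² / 787.25 = 17.0188
χ² = 5.6729 + 17.0188 = 22.6917 ≈ 22.692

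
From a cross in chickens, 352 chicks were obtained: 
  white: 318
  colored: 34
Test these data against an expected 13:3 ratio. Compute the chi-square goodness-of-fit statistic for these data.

19.096

Total ratio parts = 16. Expected numbers out of 352:
  white: 352 × 13/16 = 286
  colored: 352 × 3/16 = 66
χ² = Σ (O − E)² / E
  white: (318 − 286)² / 286 = 3.5804
  colored: (34 − 66)² / 66 = 15.5152
χ² = 3.5804 + 15.5152 = 19.0956 ≈ 19.096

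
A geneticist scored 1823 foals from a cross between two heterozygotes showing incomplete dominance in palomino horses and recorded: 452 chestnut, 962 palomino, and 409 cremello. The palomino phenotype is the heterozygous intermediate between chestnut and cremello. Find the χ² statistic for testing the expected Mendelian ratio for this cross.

With incomplete dominance, a heterozygote × heterozygote cross gives a 1:2:1 phenotypic ratio.
Total ratio parts = 4. Expected numbers out of 1823:
  chestnut: 1823 × 1/4 = 455.75
  palomino: 1823 × 2/4 = 911.5
  cremello: 1823 × 1/4 = 455.75
χ² = Σ (O − E)² / E
  chestnut: (452 − 455.75)² / 455.75 = 0.0309
  palomino: (962 − 911.5)² / 911.5 = 2.7979
  cremello: (409 − 455.75)² / 455.75 = 4.7955
χ² = 0.0309 + 2.7979 + 4.7955 = 7.6243 ≈ 7.624

7.624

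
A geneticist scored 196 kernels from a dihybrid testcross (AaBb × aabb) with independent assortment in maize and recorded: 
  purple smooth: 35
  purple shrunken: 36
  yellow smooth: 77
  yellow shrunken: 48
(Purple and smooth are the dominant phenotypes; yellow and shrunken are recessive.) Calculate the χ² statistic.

A dihybrid testcross with independent assortment gives a 1:1:1:1 ratio.
Under the 1:1:1:1 hypothesis (Σ ratio = 4, N = 196):
  purple smooth: 196 × 1/4 = 49
  purple shrunken: 196 × 1/4 = 49
  yellow smooth: 196 × 1/4 = 49
  yellow shrunken: 196 × 1/4 = 49
χ² = Σ (O − E)² / E
  purple smooth: (35 − 49)² / 49 = 4.0000
  purple shrunken: (36 − 49)² / 49 = 3.4490
  yellow smooth: (77 − 49)² / 49 = 16.0000
  yellow shrunken: (48 − 49)² / 49 = 0.0204
χ² = 4.0000 + 3.4490 + 16.0000 + 0.0204 = 23.4694 ≈ 23.469

23.469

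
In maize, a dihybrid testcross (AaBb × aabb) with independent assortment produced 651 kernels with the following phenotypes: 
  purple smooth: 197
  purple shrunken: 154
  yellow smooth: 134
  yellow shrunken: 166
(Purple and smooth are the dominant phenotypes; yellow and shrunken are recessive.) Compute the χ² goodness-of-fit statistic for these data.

A dihybrid testcross with independent assortment gives a 1:1:1:1 ratio.
Total ratio parts = 4. Expected numbers out of 651:
  purple smooth: 651 × 1/4 = 162.75
  purple shrunken: 651 × 1/4 = 162.75
  yellow smooth: 651 × 1/4 = 162.75
  yellow shrunken: 651 × 1/4 = 162.75
χ² = Σ (O − E)² / E
  purple smooth: (197 − 162.75)² / 162.75 = 7.2078
  purple shrunken: (154 − 162.75)² / 162.75 = 0.4704
  yellow smooth: (134 − 162.75)² / 162.75 = 5.0787
  yellow shrunken: (166 − 162.75)² / 162.75 = 0.0649
χ² = 7.2078 + 0.4704 + 5.0787 + 0.0649 = 12.8218 ≈ 12.822

12.822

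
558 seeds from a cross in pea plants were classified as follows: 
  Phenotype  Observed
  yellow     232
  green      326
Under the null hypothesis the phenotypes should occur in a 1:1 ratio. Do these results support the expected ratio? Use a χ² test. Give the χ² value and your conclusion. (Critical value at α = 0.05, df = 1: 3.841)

Expected counts for N = 558 under a 1:1 ratio (total parts = 2):
  yellow: 558 × 1/2 = 279
  green: 558 × 1/2 = 279
χ² = Σ (O − E)² / E
  yellow: (232 − 279)² / 279 = 7.9176
  green: (326 − 279)² / 279 = 7.9176
χ² = 7.9176 + 7.9176 = 15.8352 ≈ 15.835
Degrees of freedom = 2 − 1 = 1; critical value at α = 0.05 is 3.841.
Since 15.835 > 3.841, we reject the null hypothesis — the data do not fit the 1:1 ratio.

15.835; not consistent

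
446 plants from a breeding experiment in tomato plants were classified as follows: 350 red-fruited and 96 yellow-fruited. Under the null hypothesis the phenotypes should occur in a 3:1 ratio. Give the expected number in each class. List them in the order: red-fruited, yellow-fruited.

334.5, 111.5

The 3:1 ratio has 4 parts, so with N = 446 the expected counts are:
  red-fruited: 446 × 3/4 = 334.5
  yellow-fruited: 446 × 1/4 = 111.5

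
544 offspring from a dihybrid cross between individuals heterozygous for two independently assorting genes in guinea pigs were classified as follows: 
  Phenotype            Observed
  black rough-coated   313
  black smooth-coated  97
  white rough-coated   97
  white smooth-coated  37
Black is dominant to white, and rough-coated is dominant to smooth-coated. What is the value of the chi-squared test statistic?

0.915

A dihybrid F₂ with independent assortment and complete dominance at both loci gives a 9:3:3:1 phenotypic ratio.
The 9:3:3:1 ratio has 16 parts, so with N = 544 the expected counts are:
  black rough-coated: 544 × 9/16 = 306
  black smooth-coated: 544 × 3/16 = 102
  white rough-coated: 544 × 3/16 = 102
  white smooth-coated: 544 × 1/16 = 34
χ² = Σ (O − E)² / E
  black rough-coated: (313 − 306)² / 306 = 0.1601
  black smooth-coated: (97 − 102)² / 102 = 0.2451
  white rough-coated: (97 − 102)² / 102 = 0.2451
  white smooth-coated: (37 − 34)² / 34 = 0.2647
χ² = 0.1601 + 0.2451 + 0.2451 + 0.2647 = 0.915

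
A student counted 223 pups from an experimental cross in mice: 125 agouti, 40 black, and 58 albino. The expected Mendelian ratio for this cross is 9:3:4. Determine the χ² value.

Under the 9:3:4 hypothesis (Σ ratio = 16, N = 223):
  agouti: 223 × 9/16 = 125.4375
  black: 223 × 3/16 = 41.8125
  albino: 223 × 4/16 = 55.75
χ² = Σ (O − E)² / E
  agouti: (125 − 125.4375)² / 125.4375 = 0.0015
  black: (40 − 41.8125)² / 41.8125 = 0.0786
  albino: (58 − 55.75)² / 55.75 = 0.0908
χ² = 0.0015 + 0.0786 + 0.0908 = 0.1709 ≈ 0.171

0.171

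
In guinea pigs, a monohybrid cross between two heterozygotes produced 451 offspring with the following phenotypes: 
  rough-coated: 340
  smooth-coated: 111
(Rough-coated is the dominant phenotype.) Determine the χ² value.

0.036

For a monohybrid cross between heterozygotes with complete dominance, the expected phenotypic ratio is 3:1.
Under the 3:1 hypothesis (Σ ratio = 4, N = 451):
  rough-coated: 451 × 3/4 = 338.25
  smooth-coated: 451 × 1/4 = 112.75
χ² = Σ (O − E)² / E
  rough-coated: (340 − 338.25)² / 338.25 = 0.0091
  smooth-coated: (111 − 112.75)² / 112.75 = 0.0272
χ² = 0.0091 + 0.0272 = 0.0363 ≈ 0.036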